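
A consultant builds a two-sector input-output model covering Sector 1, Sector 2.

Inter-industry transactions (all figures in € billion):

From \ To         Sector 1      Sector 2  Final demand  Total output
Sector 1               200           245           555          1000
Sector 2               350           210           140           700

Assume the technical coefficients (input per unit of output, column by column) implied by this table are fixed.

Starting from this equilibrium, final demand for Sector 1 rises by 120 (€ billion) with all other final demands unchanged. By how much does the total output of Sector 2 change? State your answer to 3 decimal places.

Technical coefficients a_ij = z_ij / X_j:
  a_11 = 200/1000 = 0.20, a_21 = 350/1000 = 0.35
  a_12 = 245/700 = 0.35, a_22 = 210/700 = 0.30
I − A =
  [   0.80    -0.35]
  [  -0.35     0.70]
det(I−A) = (0.80)(0.70) − (-0.35)(-0.35) = 0.4375
adj(I−A) = [[0.70, 0.35], [0.35, 0.80]]
(I − A)⁻¹ = adj(I−A) / det(I−A) ≈
  [   1.6000     0.8000]
  [   0.8000     1.8286]
Δx = (I − A)⁻¹ Δd with Δd having +120 in the Sector 1 component and 0 elsewhere.
So Δx_2 = L_21 · (+120), where L_21 = adj(I−A)_21 / det(I−A) = 0.35 / 0.4375.
Δx_2 = 0.35 × (+120) / 0.4375 = 42.00 / 0.4375 = 96.000.

Δx_2 = 96.000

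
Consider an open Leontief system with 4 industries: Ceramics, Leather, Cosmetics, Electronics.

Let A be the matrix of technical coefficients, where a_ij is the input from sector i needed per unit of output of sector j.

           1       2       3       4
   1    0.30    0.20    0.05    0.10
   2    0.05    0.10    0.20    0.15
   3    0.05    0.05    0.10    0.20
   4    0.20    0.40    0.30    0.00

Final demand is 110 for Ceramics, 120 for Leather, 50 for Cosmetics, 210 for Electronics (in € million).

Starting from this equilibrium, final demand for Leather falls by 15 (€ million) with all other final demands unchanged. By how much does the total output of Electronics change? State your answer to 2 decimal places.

Δx_4 = -10.50

I − A =
  [   0.70    -0.20    -0.05    -0.10]
  [  -0.05     0.90    -0.20    -0.15]
  [  -0.05    -0.05     0.90    -0.20]
  [  -0.20    -0.40    -0.30     1.00]
Compute the cofactors C_ij = (−1)^(i+j)·(3×3 minor ij) of I−A; the adjugate is their transpose:
adj(I−A) = Cᵀ =
  [ 0.673750   0.212000   0.126000   0.124375]
  [ 0.089250   0.564000   0.173000   0.128125]
  [ 0.086000   0.110000   0.552000   0.135500]
  [ 0.196250   0.301000   0.260000   0.546625]
det(I−A) = Σ_j (I−A)_1j·C_1j = (0.70)(0.673750) + (-0.20)(0.089250) + (-0.05)(0.086000) + (-0.10)(0.196250) = 0.42985
(I − A)⁻¹ = adj(I−A) / det(I−A) ≈
  [   1.5674     0.4932     0.2931     0.2893]
  [   0.2076     1.3121     0.4025     0.2981]
  [   0.2001     0.2559     1.2842     0.3152]
  [   0.4566     0.7002     0.6049     1.2717]
Δx = (I − A)⁻¹ Δd with Δd having -15 in the Leather component and 0 elsewhere.
So Δx_4 = L_42 · (-15), where L_42 = adj(I−A)_42 / det(I−A) = 0.301000 / 0.42985.
Δx_4 = 0.301000 × (-15) / 0.42985 = -4.515 / 0.42985 ≈ -10.50.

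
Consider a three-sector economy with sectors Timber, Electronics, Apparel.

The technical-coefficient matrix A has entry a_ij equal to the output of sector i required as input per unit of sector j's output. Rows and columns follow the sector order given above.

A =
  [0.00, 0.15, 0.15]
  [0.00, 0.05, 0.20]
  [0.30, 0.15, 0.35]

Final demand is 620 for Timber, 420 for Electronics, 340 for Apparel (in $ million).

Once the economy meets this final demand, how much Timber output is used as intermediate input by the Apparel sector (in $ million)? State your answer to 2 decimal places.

I − A =
  [   1.00    -0.15    -0.15]
  [   0.00     0.95    -0.20]
  [  -0.30    -0.15     0.65]
Cofactors of I−A, C_ij = (−1)^(i+j)·(minor ij) (rows/columns in the sector order above):
  C_11 = (0.95)(0.65) − (-0.20)(-0.15) = 0.5875
  C_12 = −[(0.00)(0.65) − (-0.20)(-0.30)] = 0.0600
  C_13 = (0.00)(-0.15) − (0.95)(-0.30) = 0.2850
  C_21 = −[(-0.15)(0.65) − (-0.15)(-0.15)] = 0.1200
  C_22 = (1.00)(0.65) − (-0.15)(-0.30) = 0.6050
  C_23 = −[(1.00)(-0.15) − (-0.15)(-0.30)] = 0.1950
  C_31 = (-0.15)(-0.20) − (-0.15)(0.95) = 0.1725
  C_32 = −[(1.00)(-0.20) − (-0.15)(0.00)] = 0.2000
  C_33 = (1.00)(0.95) − (-0.15)(0.00) = 0.9500
det(I−A) = Σ_j (I−A)_1j·C_1j = (1.00)(0.5875) + (-0.15)(0.0600) + (-0.15)(0.2850) = 0.53575
adj(I−A) = Cᵀ =
  [ 0.5875   0.1200   0.1725]
  [ 0.0600   0.6050   0.2000]
  [ 0.2850   0.1950   0.9500]
(I − A)⁻¹ = adj(I−A) / det(I−A) ≈
  [   1.0966     0.2240     0.3220]
  [   0.1120     1.1293     0.3733]
  [   0.5320     0.3640     1.7732]
First solve x = (I − A)⁻¹ d = adj(I−A)·d / det(I−A); in particular x_3 = (0.2850·620 + 0.1950·420 + 0.9500·340) / 0.53575 = 581.60 / 0.53575 ≈ 1085.5810.
Intermediate flow from 1 to 3: z_13 = a_13 · x_3 = 0.15 × 581.60 / 0.53575 = 87.24 / 0.53575 ≈ 162.84.

z_13 = 162.84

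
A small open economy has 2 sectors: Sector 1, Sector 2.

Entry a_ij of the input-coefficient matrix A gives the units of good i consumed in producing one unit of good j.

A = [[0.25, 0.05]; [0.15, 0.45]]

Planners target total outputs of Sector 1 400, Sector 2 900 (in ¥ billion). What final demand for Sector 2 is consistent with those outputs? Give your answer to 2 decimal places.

d_2 = 435.00

I − A =
  [   0.75    -0.05]
  [  -0.15     0.55]
d = (I − A) x:
  d_1 = (+0.75)·400 + (-0.05)·900 = 255.00
  d_2 = (-0.15)·400 + (+0.55)·900 = 435.00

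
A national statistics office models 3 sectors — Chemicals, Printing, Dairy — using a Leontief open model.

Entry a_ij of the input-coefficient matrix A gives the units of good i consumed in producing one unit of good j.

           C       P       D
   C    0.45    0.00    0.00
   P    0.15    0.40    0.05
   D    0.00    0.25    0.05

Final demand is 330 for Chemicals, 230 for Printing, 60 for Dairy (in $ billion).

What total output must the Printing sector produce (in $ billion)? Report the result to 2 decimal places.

I − A =
  [   0.55     0.00     0.00]
  [  -0.15     0.60    -0.05]
  [   0.00    -0.25     0.95]
Cofactors of I−A, C_ij = (−1)^(i+j)·(minor ij) (rows/columns in the sector order above):
  C_11 = (0.60)(0.95) − (-0.05)(-0.25) = 0.5575
  C_12 = −[(-0.15)(0.95) − (-0.05)(0.00)] = 0.1425
  C_13 = (-0.15)(-0.25) − (0.60)(0.00) = 0.0375
  C_21 = −[(0.00)(0.95) − (0.00)(-0.25)] = 0.0000
  C_22 = (0.55)(0.95) − (0.00)(0.00) = 0.5225
  C_23 = −[(0.55)(-0.25) − (0.00)(0.00)] = 0.1375
  C_31 = (0.00)(-0.05) − (0.00)(0.60) = 0.0000
  C_32 = −[(0.55)(-0.05) − (0.00)(-0.15)] = 0.0275
  C_33 = (0.55)(0.60) − (0.00)(-0.15) = 0.3300
det(I−A) = Σ_j (I−A)_1j·C_1j = (0.55)(0.5575) + (0.00)(0.1425) + (0.00)(0.0375) = 0.306625
adj(I−A) = Cᵀ =
  [ 0.5575   0.0000   0.0000]
  [ 0.1425   0.5225   0.0275]
  [ 0.0375   0.1375   0.3300]
(I − A)⁻¹ = adj(I−A) / det(I−A) ≈
  [   1.8182     0.0000     0.0000]
  [   0.4647     1.7040     0.0897]
  [   0.1223     0.4484     1.0762]
x = (I − A)⁻¹ d = adj(I−A)·d / det(I−A), with det(I−A) = 0.306625:
  x_C = (0.5575·330 + 0.0000·230 + 0.0000·60) / 0.306625 = 183.975 / 0.306625 = 600.00
  x_P = (0.1425·330 + 0.5225·230 + 0.0275·60) / 0.306625 = 168.85 / 0.306625 ≈ 550.67
  x_D = (0.0375·330 + 0.1375·230 + 0.3300·60) / 0.306625 = 63.80 / 0.306625 ≈ 208.07

x_P = 550.67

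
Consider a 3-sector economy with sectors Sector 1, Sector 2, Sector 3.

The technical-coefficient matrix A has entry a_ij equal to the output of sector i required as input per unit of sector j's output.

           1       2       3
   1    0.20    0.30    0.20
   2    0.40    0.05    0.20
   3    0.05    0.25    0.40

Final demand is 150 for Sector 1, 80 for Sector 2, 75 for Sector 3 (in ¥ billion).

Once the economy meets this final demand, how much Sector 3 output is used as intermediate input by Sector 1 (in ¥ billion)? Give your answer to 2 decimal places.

I − A =
  [   0.80    -0.30    -0.20]
  [  -0.40     0.95    -0.20]
  [  -0.05    -0.25     0.60]
Cofactors of I−A, C_ij = (−1)^(i+j)·(minor ij) (rows/columns in the sector order above):
  C_11 = (0.95)(0.60) − (-0.20)(-0.25) = 0.5200
  C_12 = −[(-0.40)(0.60) − (-0.20)(-0.05)] = 0.2500
  C_13 = (-0.40)(-0.25) − (0.95)(-0.05) = 0.1475
  C_21 = −[(-0.30)(0.60) − (-0.20)(-0.25)] = 0.2300
  C_22 = (0.80)(0.60) − (-0.20)(-0.05) = 0.4700
  C_23 = −[(0.80)(-0.25) − (-0.30)(-0.05)] = 0.2150
  C_31 = (-0.30)(-0.20) − (-0.20)(0.95) = 0.2500
  C_32 = −[(0.80)(-0.20) − (-0.20)(-0.40)] = 0.2400
  C_33 = (0.80)(0.95) − (-0.30)(-0.40) = 0.6400
det(I−A) = Σ_j (I−A)_1j·C_1j = (0.80)(0.5200) + (-0.30)(0.2500) + (-0.20)(0.1475) = 0.3115
adj(I−A) = Cᵀ =
  [ 0.5200   0.2300   0.2500]
  [ 0.2500   0.4700   0.2400]
  [ 0.1475   0.2150   0.6400]
(I − A)⁻¹ = adj(I−A) / det(I−A) ≈
  [   1.6693     0.7384     0.8026]
  [   0.8026     1.5088     0.7705]
  [   0.4735     0.6902     2.0546]
First solve x = (I − A)⁻¹ d = adj(I−A)·d / det(I−A); in particular x_1 = (0.5200·150 + 0.2300·80 + 0.2500·75) / 0.3115 = 115.15 / 0.3115 ≈ 369.6629.
Intermediate flow from 3 to 1: z_31 = a_31 · x_1 = 0.05 × 115.15 / 0.3115 = 5.7575 / 0.3115 ≈ 18.48.

z_31 = 18.48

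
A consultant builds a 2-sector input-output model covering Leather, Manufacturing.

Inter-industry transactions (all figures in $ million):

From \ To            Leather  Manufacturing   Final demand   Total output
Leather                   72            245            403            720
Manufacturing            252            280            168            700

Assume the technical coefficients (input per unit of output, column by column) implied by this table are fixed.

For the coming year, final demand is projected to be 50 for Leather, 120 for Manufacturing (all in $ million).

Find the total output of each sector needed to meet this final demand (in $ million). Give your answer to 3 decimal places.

Technical coefficients a_ij = z_ij / X_j:
  a_11 = 72/720 = 0.10, a_21 = 252/720 = 0.35
  a_12 = 245/700 = 0.35, a_22 = 280/700 = 0.40
I − A =
  [   0.90    -0.35]
  [  -0.35     0.60]
det(I−A) = (0.90)(0.60) − (-0.35)(-0.35) = 0.4175
adj(I−A) = [[0.60, 0.35], [0.35, 0.90]]
(I − A)⁻¹ = adj(I−A) / det(I−A) ≈
  [   1.4371     0.8383]
  [   0.8383     2.1557]
x = (I − A)⁻¹ d = adj(I−A)·d / det(I−A), with det(I−A) = 0.4175:
  x_1 = (0.60·50 + 0.35·120) / 0.4175 = 72.00 / 0.4175 ≈ 172.455
  x_2 = (0.35·50 + 0.90·120) / 0.4175 = 125.50 / 0.4175 ≈ 300.599

x_1 = 172.455, x_2 = 300.599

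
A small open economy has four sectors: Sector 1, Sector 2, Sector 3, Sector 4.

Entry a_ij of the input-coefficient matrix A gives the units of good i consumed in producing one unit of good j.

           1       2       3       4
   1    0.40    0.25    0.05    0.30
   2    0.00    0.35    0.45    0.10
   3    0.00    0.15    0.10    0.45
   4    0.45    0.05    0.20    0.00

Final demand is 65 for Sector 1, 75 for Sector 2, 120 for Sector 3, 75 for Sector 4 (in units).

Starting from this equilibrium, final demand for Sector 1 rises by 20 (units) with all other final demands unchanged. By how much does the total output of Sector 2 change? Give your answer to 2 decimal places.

Δx_2 = 16.97

I − A =
  [   0.60    -0.25    -0.05    -0.30]
  [   0.00     0.65    -0.45    -0.10]
  [   0.00    -0.15     0.90    -0.45]
  [  -0.45    -0.05    -0.20     1.00]
Compute the cofactors C_ij = (−1)^(i+j)·(3×3 minor ij) of I−A; the adjugate is their transpose:
adj(I−A) = Cᵀ =
  [ 0.441375   0.233625   0.195500   0.243750]
  [ 0.131625   0.354375   0.223500   0.175500]
  [ 0.138375   0.133875   0.288000   0.184500]
  [ 0.232875   0.149625   0.156750   0.310500]
det(I−A) = Σ_j (I−A)_1j·C_1j = (0.60)(0.441375) + (-0.25)(0.131625) + (-0.05)(0.138375) + (-0.30)(0.232875) = 0.1551375
(I − A)⁻¹ = adj(I−A) / det(I−A) ≈
  [   2.8451     1.5059     1.2602     1.5712]
  [   0.8484     2.2843     1.4407     1.1313]
  [   0.8920     0.8629     1.8564     1.1893]
  [   1.5011     0.9645     1.0104     2.0015]
Δx = (I − A)⁻¹ Δd with Δd having +20 in the Sector 1 component and 0 elsewhere.
So Δx_2 = L_21 · (+20), where L_21 = adj(I−A)_21 / det(I−A) = 0.131625 / 0.1551375.
Δx_2 = 0.131625 × (+20) / 0.1551375 = 2.6325 / 0.1551375 ≈ 16.97.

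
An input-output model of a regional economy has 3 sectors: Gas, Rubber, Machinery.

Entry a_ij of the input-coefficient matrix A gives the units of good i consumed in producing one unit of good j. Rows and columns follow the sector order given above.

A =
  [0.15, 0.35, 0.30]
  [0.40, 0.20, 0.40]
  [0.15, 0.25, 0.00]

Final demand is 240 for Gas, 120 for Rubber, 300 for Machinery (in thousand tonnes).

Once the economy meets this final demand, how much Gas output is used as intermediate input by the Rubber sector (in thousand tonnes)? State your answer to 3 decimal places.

z_12 = 328.125

I − A =
  [   0.85    -0.35    -0.30]
  [  -0.40     0.80    -0.40]
  [  -0.15    -0.25     1.00]
Cofactors of I−A, C_ij = (−1)^(i+j)·(minor ij) (rows/columns in the sector order above):
  C_11 = (0.80)(1.00) − (-0.40)(-0.25) = 0.7000
  C_12 = −[(-0.40)(1.00) − (-0.40)(-0.15)] = 0.4600
  C_13 = (-0.40)(-0.25) − (0.80)(-0.15) = 0.2200
  C_21 = −[(-0.35)(1.00) − (-0.30)(-0.25)] = 0.4250
  C_22 = (0.85)(1.00) − (-0.30)(-0.15) = 0.8050
  C_23 = −[(0.85)(-0.25) − (-0.35)(-0.15)] = 0.2650
  C_31 = (-0.35)(-0.40) − (-0.30)(0.80) = 0.3800
  C_32 = −[(0.85)(-0.40) − (-0.30)(-0.40)] = 0.4600
  C_33 = (0.85)(0.80) − (-0.35)(-0.40) = 0.5400
det(I−A) = Σ_j (I−A)_1j·C_1j = (0.85)(0.7000) + (-0.35)(0.4600) + (-0.30)(0.2200) = 0.3680
adj(I−A) = Cᵀ =
  [ 0.7000   0.4250   0.3800]
  [ 0.4600   0.8050   0.4600]
  [ 0.2200   0.2650   0.5400]
(I − A)⁻¹ = adj(I−A) / det(I−A) ≈
  [   1.9022     1.1549     1.0326]
  [   1.2500     2.1875     1.2500]
  [   0.5978     0.7201     1.4674]
First solve x = (I − A)⁻¹ d = adj(I−A)·d / det(I−A); in particular x_2 = (0.4600·240 + 0.8050·120 + 0.4600·300) / 0.3680 = 345.00 / 0.3680 = 937.50000.
Intermediate flow from 1 to 2: z_12 = a_12 · x_2 = 0.35 × 345.00 / 0.3680 = 120.75 / 0.3680 = 328.125.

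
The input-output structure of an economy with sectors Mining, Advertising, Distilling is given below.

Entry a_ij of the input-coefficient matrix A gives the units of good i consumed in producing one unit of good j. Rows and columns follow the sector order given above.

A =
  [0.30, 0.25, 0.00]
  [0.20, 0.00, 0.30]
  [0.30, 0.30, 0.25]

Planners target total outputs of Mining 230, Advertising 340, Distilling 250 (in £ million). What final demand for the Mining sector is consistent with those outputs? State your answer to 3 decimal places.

d_1 = 76.000

I − A =
  [   0.70    -0.25     0.00]
  [  -0.20     1.00    -0.30]
  [  -0.30    -0.30     0.75]
d = (I − A) x:
  d_1 = (+0.70)·230 + (-0.25)·340 + (+0.00)·250 = 76.000
  d_2 = (-0.20)·230 + (+1.00)·340 + (-0.30)·250 = 219.000
  d_3 = (-0.30)·230 + (-0.30)·340 + (+0.75)·250 = 16.500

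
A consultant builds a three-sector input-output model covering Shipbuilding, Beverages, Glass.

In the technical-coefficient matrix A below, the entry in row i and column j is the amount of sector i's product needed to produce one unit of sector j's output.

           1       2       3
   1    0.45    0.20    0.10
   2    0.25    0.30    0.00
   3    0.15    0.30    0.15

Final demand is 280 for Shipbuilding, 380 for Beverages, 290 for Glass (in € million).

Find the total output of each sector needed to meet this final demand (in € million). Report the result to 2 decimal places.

x_1 = 985.57, x_2 = 894.85, x_3 = 830.93

I − A =
  [   0.55    -0.20    -0.10]
  [  -0.25     0.70     0.00]
  [  -0.15    -0.30     0.85]
Cofactors of I−A, C_ij = (−1)^(i+j)·(minor ij) (rows/columns in the sector order above):
  C_11 = (0.70)(0.85) − (0.00)(-0.30) = 0.5950
  C_12 = −[(-0.25)(0.85) − (0.00)(-0.15)] = 0.2125
  C_13 = (-0.25)(-0.30) − (0.70)(-0.15) = 0.1800
  C_21 = −[(-0.20)(0.85) − (-0.10)(-0.30)] = 0.2000
  C_22 = (0.55)(0.85) − (-0.10)(-0.15) = 0.4525
  C_23 = −[(0.55)(-0.30) − (-0.20)(-0.15)] = 0.1950
  C_31 = (-0.20)(0.00) − (-0.10)(0.70) = 0.0700
  C_32 = −[(0.55)(0.00) − (-0.10)(-0.25)] = 0.0250
  C_33 = (0.55)(0.70) − (-0.20)(-0.25) = 0.3350
det(I−A) = Σ_j (I−A)_1j·C_1j = (0.55)(0.5950) + (-0.20)(0.2125) + (-0.10)(0.1800) = 0.26675
adj(I−A) = Cᵀ =
  [ 0.5950   0.2000   0.0700]
  [ 0.2125   0.4525   0.0250]
  [ 0.1800   0.1950   0.3350]
(I − A)⁻¹ = adj(I−A) / det(I−A) ≈
  [   2.2306     0.7498     0.2624]
  [   0.7966     1.6963     0.0937]
  [   0.6748     0.7310     1.2559]
x = (I − A)⁻¹ d = adj(I−A)·d / det(I−A), with det(I−A) = 0.26675:
  x_1 = (0.5950·280 + 0.2000·380 + 0.0700·290) / 0.26675 = 262.90 / 0.26675 ≈ 985.57
  x_2 = (0.2125·280 + 0.4525·380 + 0.0250·290) / 0.26675 = 238.70 / 0.26675 ≈ 894.85
  x_3 = (0.1800·280 + 0.1950·380 + 0.3350·290) / 0.26675 = 221.65 / 0.26675 ≈ 830.93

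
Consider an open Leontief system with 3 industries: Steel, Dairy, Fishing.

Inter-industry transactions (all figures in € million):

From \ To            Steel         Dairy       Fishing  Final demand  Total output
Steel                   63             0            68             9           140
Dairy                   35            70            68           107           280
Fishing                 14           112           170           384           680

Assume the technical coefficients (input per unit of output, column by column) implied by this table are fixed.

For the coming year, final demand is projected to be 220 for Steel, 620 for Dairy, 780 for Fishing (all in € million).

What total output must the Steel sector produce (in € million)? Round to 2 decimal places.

x_1 = 734.60

Technical coefficients a_ij = z_ij / X_j:
  a_11 = 63/140 = 0.45, a_21 = 35/140 = 0.25, a_31 = 14/140 = 0.10
  a_12 = 0/280 = 0.00, a_22 = 70/280 = 0.25, a_32 = 112/280 = 0.40
  a_13 = 68/680 = 0.10, a_23 = 68/680 = 0.10, a_33 = 170/680 = 0.25
I − A =
  [   0.55     0.00    -0.10]
  [  -0.25     0.75    -0.10]
  [  -0.10    -0.40     0.75]
Cofactors of I−A, C_ij = (−1)^(i+j)·(minor ij) (rows/columns in the sector order above):
  C_11 = (0.75)(0.75) − (-0.10)(-0.40) = 0.5225
  C_12 = −[(-0.25)(0.75) − (-0.10)(-0.10)] = 0.1975
  C_13 = (-0.25)(-0.40) − (0.75)(-0.10) = 0.1750
  C_21 = −[(0.00)(0.75) − (-0.10)(-0.40)] = 0.0400
  C_22 = (0.55)(0.75) − (-0.10)(-0.10) = 0.4025
  C_23 = −[(0.55)(-0.40) − (0.00)(-0.10)] = 0.2200
  C_31 = (0.00)(-0.10) − (-0.10)(0.75) = 0.0750
  C_32 = −[(0.55)(-0.10) − (-0.10)(-0.25)] = 0.0800
  C_33 = (0.55)(0.75) − (0.00)(-0.25) = 0.4125
det(I−A) = Σ_j (I−A)_1j·C_1j = (0.55)(0.5225) + (0.00)(0.1975) + (-0.10)(0.1750) = 0.269875
adj(I−A) = Cᵀ =
  [ 0.5225   0.0400   0.0750]
  [ 0.1975   0.4025   0.0800]
  [ 0.1750   0.2200   0.4125]
(I − A)⁻¹ = adj(I−A) / det(I−A) ≈
  [   1.9361     0.1482     0.2779]
  [   0.7318     1.4914     0.2964]
  [   0.6484     0.8152     1.5285]
x = (I − A)⁻¹ d = adj(I−A)·d / det(I−A), with det(I−A) = 0.269875:
  x_1 = (0.5225·220 + 0.0400·620 + 0.0750·780) / 0.269875 = 198.25 / 0.269875 ≈ 734.60
  x_2 = (0.1975·220 + 0.4025·620 + 0.0800·780) / 0.269875 = 355.40 / 0.269875 ≈ 1316.91
  x_3 = (0.1750·220 + 0.2200·620 + 0.4125·780) / 0.269875 = 496.65 / 0.269875 ≈ 1840.30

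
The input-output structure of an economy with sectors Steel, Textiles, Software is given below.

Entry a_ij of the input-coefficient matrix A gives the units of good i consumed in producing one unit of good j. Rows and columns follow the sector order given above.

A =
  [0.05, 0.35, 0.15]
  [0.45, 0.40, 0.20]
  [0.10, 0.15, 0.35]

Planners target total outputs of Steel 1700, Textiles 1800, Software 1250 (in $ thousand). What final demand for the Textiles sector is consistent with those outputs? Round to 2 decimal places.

I − A =
  [   0.95    -0.35    -0.15]
  [  -0.45     0.60    -0.20]
  [  -0.10    -0.15     0.65]
d = (I − A) x:
  d_1 = (+0.95)·1700 + (-0.35)·1800 + (-0.15)·1250 = 797.50
  d_2 = (-0.45)·1700 + (+0.60)·1800 + (-0.20)·1250 = 65.00
  d_3 = (-0.10)·1700 + (-0.15)·1800 + (+0.65)·1250 = 372.50

d_2 = 65.00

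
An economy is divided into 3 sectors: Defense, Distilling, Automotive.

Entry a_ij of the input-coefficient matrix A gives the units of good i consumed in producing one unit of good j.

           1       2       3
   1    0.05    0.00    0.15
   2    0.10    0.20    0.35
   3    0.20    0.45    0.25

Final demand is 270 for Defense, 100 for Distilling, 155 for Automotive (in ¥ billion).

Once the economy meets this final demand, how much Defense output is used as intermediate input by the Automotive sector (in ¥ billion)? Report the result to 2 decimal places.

z_13 = 83.12

I − A =
  [   0.95     0.00    -0.15]
  [  -0.10     0.80    -0.35]
  [  -0.20    -0.45     0.75]
Cofactors of I−A, C_ij = (−1)^(i+j)·(minor ij) (rows/columns in the sector order above):
  C_11 = (0.80)(0.75) − (-0.35)(-0.45) = 0.4425
  C_12 = −[(-0.10)(0.75) − (-0.35)(-0.20)] = 0.1450
  C_13 = (-0.10)(-0.45) − (0.80)(-0.20) = 0.2050
  C_21 = −[(0.00)(0.75) − (-0.15)(-0.45)] = 0.0675
  C_22 = (0.95)(0.75) − (-0.15)(-0.20) = 0.6825
  C_23 = −[(0.95)(-0.45) − (0.00)(-0.20)] = 0.4275
  C_31 = (0.00)(-0.35) − (-0.15)(0.80) = 0.1200
  C_32 = −[(0.95)(-0.35) − (-0.15)(-0.10)] = 0.3475
  C_33 = (0.95)(0.80) − (0.00)(-0.10) = 0.7600
det(I−A) = Σ_j (I−A)_1j·C_1j = (0.95)(0.4425) + (0.00)(0.1450) + (-0.15)(0.2050) = 0.389625
adj(I−A) = Cᵀ =
  [ 0.4425   0.0675   0.1200]
  [ 0.1450   0.6825   0.3475]
  [ 0.2050   0.4275   0.7600]
(I − A)⁻¹ = adj(I−A) / det(I−A) ≈
  [   1.1357     0.1732     0.3080]
  [   0.3722     1.7517     0.8919]
  [   0.5261     1.0972     1.9506]
First solve x = (I − A)⁻¹ d = adj(I−A)·d / det(I−A); in particular x_3 = (0.2050·270 + 0.4275·100 + 0.7600·155) / 0.389625 = 215.90 / 0.389625 ≈ 554.1226.
Intermediate flow from 1 to 3: z_13 = a_13 · x_3 = 0.15 × 215.90 / 0.389625 = 32.385 / 0.389625 ≈ 83.12.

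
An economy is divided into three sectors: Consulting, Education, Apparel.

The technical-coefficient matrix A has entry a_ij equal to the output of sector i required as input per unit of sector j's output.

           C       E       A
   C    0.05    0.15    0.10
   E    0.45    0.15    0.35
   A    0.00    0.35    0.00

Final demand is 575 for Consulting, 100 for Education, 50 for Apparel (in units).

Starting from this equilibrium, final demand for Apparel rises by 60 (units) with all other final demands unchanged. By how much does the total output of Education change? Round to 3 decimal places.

I − A =
  [   0.95    -0.15    -0.10]
  [  -0.45     0.85    -0.35]
  [   0.00    -0.35     1.00]
Cofactors of I−A, C_ij = (−1)^(i+j)·(minor ij) (rows/columns in the sector order above):
  C_11 = (0.85)(1.00) − (-0.35)(-0.35) = 0.7275
  C_12 = −[(-0.45)(1.00) − (-0.35)(0.00)] = 0.4500
  C_13 = (-0.45)(-0.35) − (0.85)(0.00) = 0.1575
  C_21 = −[(-0.15)(1.00) − (-0.10)(-0.35)] = 0.1850
  C_22 = (0.95)(1.00) − (-0.10)(0.00) = 0.9500
  C_23 = −[(0.95)(-0.35) − (-0.15)(0.00)] = 0.3325
  C_31 = (-0.15)(-0.35) − (-0.10)(0.85) = 0.1375
  C_32 = −[(0.95)(-0.35) − (-0.10)(-0.45)] = 0.3775
  C_33 = (0.95)(0.85) − (-0.15)(-0.45) = 0.7400
det(I−A) = Σ_j (I−A)_1j·C_1j = (0.95)(0.7275) + (-0.15)(0.4500) + (-0.10)(0.1575) = 0.607875
adj(I−A) = Cᵀ =
  [ 0.7275   0.1850   0.1375]
  [ 0.4500   0.9500   0.3775]
  [ 0.1575   0.3325   0.7400]
(I − A)⁻¹ = adj(I−A) / det(I−A) ≈
  [   1.1968     0.3043     0.2262]
  [   0.7403     1.5628     0.6210]
  [   0.2591     0.5470     1.2174]
Δx = (I − A)⁻¹ Δd with Δd having +60 in the Apparel component and 0 elsewhere.
So Δx_E = L_EA · (+60), where L_EA = adj(I−A)_EA / det(I−A) = 0.3775 / 0.607875.
Δx_E = 0.3775 × (+60) / 0.607875 = 22.65 / 0.607875 ≈ 37.261.

Δx_E = 37.261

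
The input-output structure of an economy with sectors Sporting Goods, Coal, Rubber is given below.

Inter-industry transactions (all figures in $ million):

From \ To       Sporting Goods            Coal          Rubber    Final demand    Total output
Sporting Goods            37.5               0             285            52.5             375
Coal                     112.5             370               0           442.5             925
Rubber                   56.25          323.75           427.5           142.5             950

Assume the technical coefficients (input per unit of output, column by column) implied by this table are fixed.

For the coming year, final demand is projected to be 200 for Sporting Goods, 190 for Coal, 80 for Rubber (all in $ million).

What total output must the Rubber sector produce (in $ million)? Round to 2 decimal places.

x_3 = 595.60

Technical coefficients a_ij = z_ij / X_j:
  a_11 = 37.5/375 = 0.10, a_21 = 112.5/375 = 0.30, a_31 = 56.25/375 = 0.15
  a_12 = 0/925 = 0.00, a_22 = 370/925 = 0.40, a_32 = 323.75/925 = 0.35
  a_13 = 285/950 = 0.30, a_23 = 0/950 = 0.00, a_33 = 427.5/950 = 0.45
I − A =
  [   0.90     0.00    -0.30]
  [  -0.30     0.60     0.00]
  [  -0.15    -0.35     0.55]
Cofactors of I−A, C_ij = (−1)^(i+j)·(minor ij) (rows/columns in the sector order above):
  C_11 = (0.60)(0.55) − (0.00)(-0.35) = 0.3300
  C_12 = −[(-0.30)(0.55) − (0.00)(-0.15)] = 0.1650
  C_13 = (-0.30)(-0.35) − (0.60)(-0.15) = 0.1950
  C_21 = −[(0.00)(0.55) − (-0.30)(-0.35)] = 0.1050
  C_22 = (0.90)(0.55) − (-0.30)(-0.15) = 0.4500
  C_23 = −[(0.90)(-0.35) − (0.00)(-0.15)] = 0.3150
  C_31 = (0.00)(0.00) − (-0.30)(0.60) = 0.1800
  C_32 = −[(0.90)(0.00) − (-0.30)(-0.30)] = 0.0900
  C_33 = (0.90)(0.60) − (0.00)(-0.30) = 0.5400
det(I−A) = Σ_j (I−A)_1j·C_1j = (0.90)(0.3300) + (0.00)(0.1650) + (-0.30)(0.1950) = 0.2385
adj(I−A) = Cᵀ =
  [ 0.3300   0.1050   0.1800]
  [ 0.1650   0.4500   0.0900]
  [ 0.1950   0.3150   0.5400]
(I − A)⁻¹ = adj(I−A) / det(I−A) ≈
  [   1.3836     0.4403     0.7547]
  [   0.6918     1.8868     0.3774]
  [   0.8176     1.3208     2.2642]
x = (I − A)⁻¹ d = adj(I−A)·d / det(I−A), with det(I−A) = 0.2385:
  x_1 = (0.3300·200 + 0.1050·190 + 0.1800·80) / 0.2385 = 100.35 / 0.2385 ≈ 420.75
  x_2 = (0.1650·200 + 0.4500·190 + 0.0900·80) / 0.2385 = 125.70 / 0.2385 ≈ 527.04
  x_3 = (0.1950·200 + 0.3150·190 + 0.5400·80) / 0.2385 = 142.05 / 0.2385 ≈ 595.60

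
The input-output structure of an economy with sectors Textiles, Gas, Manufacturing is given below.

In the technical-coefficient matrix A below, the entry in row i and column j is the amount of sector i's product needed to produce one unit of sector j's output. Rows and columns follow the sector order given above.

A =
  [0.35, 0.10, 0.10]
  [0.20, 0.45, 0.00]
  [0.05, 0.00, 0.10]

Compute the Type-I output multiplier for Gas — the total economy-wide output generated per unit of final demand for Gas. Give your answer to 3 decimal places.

I − A =
  [   0.65    -0.10    -0.10]
  [  -0.20     0.55     0.00]
  [  -0.05     0.00     0.90]
Cofactors of I−A, C_ij = (−1)^(i+j)·(minor ij) (rows/columns in the sector order above):
  C_11 = (0.55)(0.90) − (0.00)(0.00) = 0.4950
  C_12 = −[(-0.20)(0.90) − (0.00)(-0.05)] = 0.1800
  C_13 = (-0.20)(0.00) − (0.55)(-0.05) = 0.0275
  C_21 = −[(-0.10)(0.90) − (-0.10)(0.00)] = 0.0900
  C_22 = (0.65)(0.90) − (-0.10)(-0.05) = 0.5800
  C_23 = −[(0.65)(0.00) − (-0.10)(-0.05)] = 0.0050
  C_31 = (-0.10)(0.00) − (-0.10)(0.55) = 0.0550
  C_32 = −[(0.65)(0.00) − (-0.10)(-0.20)] = 0.0200
  C_33 = (0.65)(0.55) − (-0.10)(-0.20) = 0.3375
det(I−A) = Σ_j (I−A)_1j·C_1j = (0.65)(0.4950) + (-0.10)(0.1800) + (-0.10)(0.0275) = 0.3010
adj(I−A) = Cᵀ =
  [ 0.4950   0.0900   0.0550]
  [ 0.1800   0.5800   0.0200]
  [ 0.0275   0.0050   0.3375]
(I − A)⁻¹ = adj(I−A) / det(I−A) ≈
  [   1.6445     0.2990     0.1827]
  [   0.5980     1.9269     0.0664]
  [   0.0914     0.0166     1.1213]
The output multiplier for sector j is the column-j sum of the Leontief inverse (I − A)⁻¹ = adj(I−A) / det(I−A).
Column 2 of adj(I−A): (0.0900, 0.5800, 0.0050); det(I−A) = 0.3010.
m_2 = (0.0900 + 0.5800 + 0.0050) / 0.3010 = 0.675 / 0.3010 ≈ 2.243.

m_2 = 2.243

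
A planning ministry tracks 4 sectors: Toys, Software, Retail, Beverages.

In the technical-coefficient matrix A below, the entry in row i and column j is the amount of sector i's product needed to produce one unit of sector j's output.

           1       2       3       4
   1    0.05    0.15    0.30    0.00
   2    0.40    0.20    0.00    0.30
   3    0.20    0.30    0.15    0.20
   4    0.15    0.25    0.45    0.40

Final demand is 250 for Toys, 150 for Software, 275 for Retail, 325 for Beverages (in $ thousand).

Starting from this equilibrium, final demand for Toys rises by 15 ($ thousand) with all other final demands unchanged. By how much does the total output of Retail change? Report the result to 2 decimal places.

Δx_3 = 25.88

I − A =
  [   0.95    -0.15    -0.30     0.00]
  [  -0.40     0.80     0.00    -0.30]
  [  -0.20    -0.30     0.85    -0.20]
  [  -0.15    -0.25    -0.45     0.60]
Compute the cofactors C_ij = (−1)^(i+j)·(3×3 minor ij) of I−A; the adjugate is their transpose:
adj(I−A) = Cᵀ =
  [ 0.23175   0.13200   0.14175   0.11325]
  [ 0.23325   0.35400   0.21375   0.24825]
  [ 0.21050   0.24100   0.34200   0.23450]
  [ 0.31300   0.36125   0.38100   0.51100]
det(I−A) = Σ_j (I−A)_1j·C_1j = (0.95)(0.23175) + (-0.15)(0.23325) + (-0.30)(0.21050) + (0.00)(0.31300) = 0.122025
(I − A)⁻¹ = adj(I−A) / det(I−A) ≈
  [   1.8992     1.0817     1.1616     0.9281]
  [   1.9115     2.9010     1.7517     2.0344]
  [   1.7251     1.9750     2.8027     1.9217]
  [   2.5650     2.9605     3.1223     4.1877]
Δx = (I − A)⁻¹ Δd with Δd having +15 in the Toys component and 0 elsewhere.
So Δx_3 = L_31 · (+15), where L_31 = adj(I−A)_31 / det(I−A) = 0.21050 / 0.122025.
Δx_3 = 0.21050 × (+15) / 0.122025 = 3.1575 / 0.122025 ≈ 25.88.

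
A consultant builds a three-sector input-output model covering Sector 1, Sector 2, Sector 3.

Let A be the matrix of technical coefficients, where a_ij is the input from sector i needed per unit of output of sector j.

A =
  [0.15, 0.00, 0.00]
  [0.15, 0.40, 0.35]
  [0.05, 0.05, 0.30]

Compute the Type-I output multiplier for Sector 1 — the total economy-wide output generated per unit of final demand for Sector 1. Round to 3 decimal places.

I − A =
  [   0.85     0.00     0.00]
  [  -0.15     0.60    -0.35]
  [  -0.05    -0.05     0.70]
Cofactors of I−A, C_ij = (−1)^(i+j)·(minor ij) (rows/columns in the sector order above):
  C_11 = (0.60)(0.70) − (-0.35)(-0.05) = 0.4025
  C_12 = −[(-0.15)(0.70) − (-0.35)(-0.05)] = 0.1225
  C_13 = (-0.15)(-0.05) − (0.60)(-0.05) = 0.0375
  C_21 = −[(0.00)(0.70) − (0.00)(-0.05)] = 0.0000
  C_22 = (0.85)(0.70) − (0.00)(-0.05) = 0.5950
  C_23 = −[(0.85)(-0.05) − (0.00)(-0.05)] = 0.0425
  C_31 = (0.00)(-0.35) − (0.00)(0.60) = 0.0000
  C_32 = −[(0.85)(-0.35) − (0.00)(-0.15)] = 0.2975
  C_33 = (0.85)(0.60) − (0.00)(-0.15) = 0.5100
det(I−A) = Σ_j (I−A)_1j·C_1j = (0.85)(0.4025) + (0.00)(0.1225) + (0.00)(0.0375) = 0.342125
adj(I−A) = Cᵀ =
  [ 0.4025   0.0000   0.0000]
  [ 0.1225   0.5950   0.2975]
  [ 0.0375   0.0425   0.5100]
(I − A)⁻¹ = adj(I−A) / det(I−A) ≈
  [   1.1765     0.0000     0.0000]
  [   0.3581     1.7391     0.8696]
  [   0.1096     0.1242     1.4907]
The output multiplier for sector j is the column-j sum of the Leontief inverse (I − A)⁻¹ = adj(I−A) / det(I−A).
Column 1 of adj(I−A): (0.4025, 0.1225, 0.0375); det(I−A) = 0.342125.
m_1 = (0.4025 + 0.1225 + 0.0375) / 0.342125 = 0.5625 / 0.342125 ≈ 1.644.

m_1 = 1.644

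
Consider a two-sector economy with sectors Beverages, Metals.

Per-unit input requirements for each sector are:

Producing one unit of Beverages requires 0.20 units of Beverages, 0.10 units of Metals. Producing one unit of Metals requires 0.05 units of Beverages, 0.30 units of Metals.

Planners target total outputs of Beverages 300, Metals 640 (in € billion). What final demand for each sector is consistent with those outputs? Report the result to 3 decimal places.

d_B = 208.000, d_M = 418.000

I − A =
  [   0.80    -0.05]
  [  -0.10     0.70]
d = (I − A) x:
  d_B = (+0.80)·300 + (-0.05)·640 = 208.000
  d_M = (-0.10)·300 + (+0.70)·640 = 418.000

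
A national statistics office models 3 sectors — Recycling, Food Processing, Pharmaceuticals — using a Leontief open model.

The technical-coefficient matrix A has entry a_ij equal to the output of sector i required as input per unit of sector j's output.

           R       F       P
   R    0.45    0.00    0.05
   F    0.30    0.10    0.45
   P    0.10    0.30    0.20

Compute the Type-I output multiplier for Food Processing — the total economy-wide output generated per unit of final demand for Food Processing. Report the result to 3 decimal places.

m_F = 1.966

I − A =
  [   0.55     0.00    -0.05]
  [  -0.30     0.90    -0.45]
  [  -0.10    -0.30     0.80]
Cofactors of I−A, C_ij = (−1)^(i+j)·(minor ij) (rows/columns in the sector order above):
  C_11 = (0.90)(0.80) − (-0.45)(-0.30) = 0.5850
  C_12 = −[(-0.30)(0.80) − (-0.45)(-0.10)] = 0.2850
  C_13 = (-0.30)(-0.30) − (0.90)(-0.10) = 0.1800
  C_21 = −[(0.00)(0.80) − (-0.05)(-0.30)] = 0.0150
  C_22 = (0.55)(0.80) − (-0.05)(-0.10) = 0.4350
  C_23 = −[(0.55)(-0.30) − (0.00)(-0.10)] = 0.1650
  C_31 = (0.00)(-0.45) − (-0.05)(0.90) = 0.0450
  C_32 = −[(0.55)(-0.45) − (-0.05)(-0.30)] = 0.2625
  C_33 = (0.55)(0.90) − (0.00)(-0.30) = 0.4950
det(I−A) = Σ_j (I−A)_1j·C_1j = (0.55)(0.5850) + (0.00)(0.2850) + (-0.05)(0.1800) = 0.31275
adj(I−A) = Cᵀ =
  [ 0.5850   0.0150   0.0450]
  [ 0.2850   0.4350   0.2625]
  [ 0.1800   0.1650   0.4950]
(I − A)⁻¹ = adj(I−A) / det(I−A) ≈
  [   1.8705     0.0480     0.1439]
  [   0.9113     1.3909     0.8393]
  [   0.5755     0.5276     1.5827]
The output multiplier for sector j is the column-j sum of the Leontief inverse (I − A)⁻¹ = adj(I−A) / det(I−A).
Column F of adj(I−A): (0.0150, 0.4350, 0.1650); det(I−A) = 0.31275.
m_F = (0.0150 + 0.4350 + 0.1650) / 0.31275 = 0.615 / 0.31275 ≈ 1.966.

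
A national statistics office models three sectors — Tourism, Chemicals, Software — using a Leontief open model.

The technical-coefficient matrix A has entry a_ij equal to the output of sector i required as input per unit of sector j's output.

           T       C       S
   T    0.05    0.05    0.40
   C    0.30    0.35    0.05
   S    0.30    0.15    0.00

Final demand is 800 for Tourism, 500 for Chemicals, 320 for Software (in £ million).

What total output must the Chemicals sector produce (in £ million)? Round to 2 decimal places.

x_C = 1445.17

I − A =
  [   0.95    -0.05    -0.40]
  [  -0.30     0.65    -0.05]
  [  -0.30    -0.15     1.00]
Cofactors of I−A, C_ij = (−1)^(i+j)·(minor ij) (rows/columns in the sector order above):
  C_11 = (0.65)(1.00) − (-0.05)(-0.15) = 0.6425
  C_12 = −[(-0.30)(1.00) − (-0.05)(-0.30)] = 0.3150
  C_13 = (-0.30)(-0.15) − (0.65)(-0.30) = 0.2400
  C_21 = −[(-0.05)(1.00) − (-0.40)(-0.15)] = 0.1100
  C_22 = (0.95)(1.00) − (-0.40)(-0.30) = 0.8300
  C_23 = −[(0.95)(-0.15) − (-0.05)(-0.30)] = 0.1575
  C_31 = (-0.05)(-0.05) − (-0.40)(0.65) = 0.2625
  C_32 = −[(0.95)(-0.05) − (-0.40)(-0.30)] = 0.1675
  C_33 = (0.95)(0.65) − (-0.05)(-0.30) = 0.6025
det(I−A) = Σ_j (I−A)_1j·C_1j = (0.95)(0.6425) + (-0.05)(0.3150) + (-0.40)(0.2400) = 0.498625
adj(I−A) = Cᵀ =
  [ 0.6425   0.1100   0.2625]
  [ 0.3150   0.8300   0.1675]
  [ 0.2400   0.1575   0.6025]
(I − A)⁻¹ = adj(I−A) / det(I−A) ≈
  [   1.2885     0.2206     0.5264]
  [   0.6317     1.6646     0.3359]
  [   0.4813     0.3159     1.2083]
x = (I − A)⁻¹ d = adj(I−A)·d / det(I−A), with det(I−A) = 0.498625:
  x_T = (0.6425·800 + 0.1100·500 + 0.2625·320) / 0.498625 = 653.00 / 0.498625 ≈ 1309.60
  x_C = (0.3150·800 + 0.8300·500 + 0.1675·320) / 0.498625 = 720.60 / 0.498625 ≈ 1445.17
  x_S = (0.2400·800 + 0.1575·500 + 0.6025·320) / 0.498625 = 463.55 / 0.498625 ≈ 929.66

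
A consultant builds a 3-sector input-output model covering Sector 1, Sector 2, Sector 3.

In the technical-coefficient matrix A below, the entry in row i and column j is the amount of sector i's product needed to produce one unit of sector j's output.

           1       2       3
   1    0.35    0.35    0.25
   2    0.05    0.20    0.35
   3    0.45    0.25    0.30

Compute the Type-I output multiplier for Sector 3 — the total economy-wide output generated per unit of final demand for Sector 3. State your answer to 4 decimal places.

I − A =
  [   0.65    -0.35    -0.25]
  [  -0.05     0.80    -0.35]
  [  -0.45    -0.25     0.70]
Cofactors of I−A, C_ij = (−1)^(i+j)·(minor ij) (rows/columns in the sector order above):
  C_11 = (0.80)(0.70) − (-0.35)(-0.25) = 0.4725
  C_12 = −[(-0.05)(0.70) − (-0.35)(-0.45)] = 0.1925
  C_13 = (-0.05)(-0.25) − (0.80)(-0.45) = 0.3725
  C_21 = −[(-0.35)(0.70) − (-0.25)(-0.25)] = 0.3075
  C_22 = (0.65)(0.70) − (-0.25)(-0.45) = 0.3425
  C_23 = −[(0.65)(-0.25) − (-0.35)(-0.45)] = 0.3200
  C_31 = (-0.35)(-0.35) − (-0.25)(0.80) = 0.3225
  C_32 = −[(0.65)(-0.35) − (-0.25)(-0.05)] = 0.2400
  C_33 = (0.65)(0.80) − (-0.35)(-0.05) = 0.5025
det(I−A) = Σ_j (I−A)_1j·C_1j = (0.65)(0.4725) + (-0.35)(0.1925) + (-0.25)(0.3725) = 0.146625
adj(I−A) = Cᵀ =
  [ 0.4725   0.3075   0.3225]
  [ 0.1925   0.3425   0.2400]
  [ 0.3725   0.3200   0.5025]
(I − A)⁻¹ = adj(I−A) / det(I−A) ≈
  [   3.22251     2.09719     2.19949]
  [   1.31287     2.33589     1.63683]
  [   2.54049     2.18244     3.42711]
The output multiplier for sector j is the column-j sum of the Leontief inverse (I − A)⁻¹ = adj(I−A) / det(I−A).
Column 3 of adj(I−A): (0.3225, 0.2400, 0.5025); det(I−A) = 0.146625.
m_3 = (0.3225 + 0.2400 + 0.5025) / 0.146625 = 1.065 / 0.146625 ≈ 7.2634.

m_3 = 7.2634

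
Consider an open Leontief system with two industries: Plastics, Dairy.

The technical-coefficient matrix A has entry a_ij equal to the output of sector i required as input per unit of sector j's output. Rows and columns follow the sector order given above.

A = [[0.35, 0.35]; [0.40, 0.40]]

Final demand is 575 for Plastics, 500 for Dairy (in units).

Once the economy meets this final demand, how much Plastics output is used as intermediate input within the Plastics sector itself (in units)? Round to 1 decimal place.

z_PP = 728.0

I − A =
  [   0.65    -0.35]
  [  -0.40     0.60]
det(I−A) = (0.65)(0.60) − (-0.35)(-0.40) = 0.2500
adj(I−A) = [[0.60, 0.35], [0.40, 0.65]]
(I − A)⁻¹ = adj(I−A) / det(I−A) ≈
  [   2.4000     1.4000]
  [   1.6000     2.6000]
First solve x = (I − A)⁻¹ d = adj(I−A)·d / det(I−A); in particular x_P = (0.60·575 + 0.35·500) / 0.2500 = 520.00 / 0.2500 = 2080.000.
Intermediate flow from P to P: z_PP = a_PP · x_P = 0.35 × 520.00 / 0.2500 = 182.00 / 0.2500 = 728.0.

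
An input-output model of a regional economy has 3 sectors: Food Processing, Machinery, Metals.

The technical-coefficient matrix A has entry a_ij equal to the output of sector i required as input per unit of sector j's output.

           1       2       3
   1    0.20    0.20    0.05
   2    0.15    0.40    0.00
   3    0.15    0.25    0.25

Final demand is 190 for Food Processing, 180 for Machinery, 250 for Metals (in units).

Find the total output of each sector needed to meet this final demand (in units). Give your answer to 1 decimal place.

I − A =
  [   0.80    -0.20    -0.05]
  [  -0.15     0.60     0.00]
  [  -0.15    -0.25     0.75]
Cofactors of I−A, C_ij = (−1)^(i+j)·(minor ij) (rows/columns in the sector order above):
  C_11 = (0.60)(0.75) − (0.00)(-0.25) = 0.4500
  C_12 = −[(-0.15)(0.75) − (0.00)(-0.15)] = 0.1125
  C_13 = (-0.15)(-0.25) − (0.60)(-0.15) = 0.1275
  C_21 = −[(-0.20)(0.75) − (-0.05)(-0.25)] = 0.1625
  C_22 = (0.80)(0.75) − (-0.05)(-0.15) = 0.5925
  C_23 = −[(0.80)(-0.25) − (-0.20)(-0.15)] = 0.2300
  C_31 = (-0.20)(0.00) − (-0.05)(0.60) = 0.0300
  C_32 = −[(0.80)(0.00) − (-0.05)(-0.15)] = 0.0075
  C_33 = (0.80)(0.60) − (-0.20)(-0.15) = 0.4500
det(I−A) = Σ_j (I−A)_1j·C_1j = (0.80)(0.4500) + (-0.20)(0.1125) + (-0.05)(0.1275) = 0.331125
adj(I−A) = Cᵀ =
  [ 0.4500   0.1625   0.0300]
  [ 0.1125   0.5925   0.0075]
  [ 0.1275   0.2300   0.4500]
(I − A)⁻¹ = adj(I−A) / det(I−A) ≈
  [   1.3590     0.4908     0.0906]
  [   0.3398     1.7894     0.0227]
  [   0.3851     0.6946     1.3590]
x = (I − A)⁻¹ d = adj(I−A)·d / det(I−A), with det(I−A) = 0.331125:
  x_1 = (0.4500·190 + 0.1625·180 + 0.0300·250) / 0.331125 = 122.25 / 0.331125 ≈ 369.2
  x_2 = (0.1125·190 + 0.5925·180 + 0.0075·250) / 0.331125 = 129.90 / 0.331125 ≈ 392.3
  x_3 = (0.1275·190 + 0.2300·180 + 0.4500·250) / 0.331125 = 178.125 / 0.331125 ≈ 537.9

x_1 = 369.2, x_2 = 392.3, x_3 = 537.9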